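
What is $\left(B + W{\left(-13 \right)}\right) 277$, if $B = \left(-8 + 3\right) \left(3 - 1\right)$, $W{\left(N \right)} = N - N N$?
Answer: $-53184$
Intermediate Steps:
$W{\left(N \right)} = N - N^{2}$
$B = -10$ ($B = \left(-5\right) 2 = -10$)
$\left(B + W{\left(-13 \right)}\right) 277 = \left(-10 - 13 \left(1 - -13\right)\right) 277 = \left(-10 - 13 \left(1 + 13\right)\right) 277 = \left(-10 - 182\right) 277 = \left(-192\right) 277 = -53184$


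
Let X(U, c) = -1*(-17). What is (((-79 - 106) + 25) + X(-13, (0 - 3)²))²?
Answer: 20449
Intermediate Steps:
X(U, c) = 17
(((-79 - 106) + 25) + X(-13, (0 - 3)²))² = (((-79 - 106) + 25) + 17)² = ((-185 + 25) + 17)² = (-160 + 17)² = (-143)² = 20449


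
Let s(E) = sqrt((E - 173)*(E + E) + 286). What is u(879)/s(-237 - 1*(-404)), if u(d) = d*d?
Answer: -772641*I*sqrt(1718)/1718 ≈ -18641.0*I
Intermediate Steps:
u(d) = d**2
s(E) = sqrt(286 + 2*E*(-173 + E)) (s(E) = sqrt((-173 + E)*(2*E) + 286) = sqrt(2*E*(-173 + E) + 286) = sqrt(286 + 2*E*(-173 + E)))
u(879)/s(-237 - 1*(-404)) = 879**2/(sqrt(286 - 346*(-237 - 1*(-404)) + 2*(-237 - 1*(-404))**2)) = 772641/(sqrt(286 - 346*(-237 + 404) + 2*(-237 + 404)**2)) = 772641/(sqrt(286 - 346*167 + 2*167**2)) = 772641/(sqrt(286 - 57782 + 2*27889)) = 772641/(sqrt(286 - 57782 + 55778)) = 772641/(sqrt(-1718)) = 772641/((I*sqrt(1718))) = 772641*(-I*sqrt(1718)/1718) = -772641*I*sqrt(1718)/1718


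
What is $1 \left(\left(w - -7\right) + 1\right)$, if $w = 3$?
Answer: $11$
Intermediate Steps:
$1 \left(\left(w - -7\right) + 1\right) = 1 \left(\left(3 - -7\right) + 1\right) = 1 \left(\left(3 + 7\right) + 1\right) = 1 \left(10 + 1\right) = 1 \cdot 11 = 11$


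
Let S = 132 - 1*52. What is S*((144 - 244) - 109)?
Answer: -16720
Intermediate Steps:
S = 80 (S = 132 - 52 = 80)
S*((144 - 244) - 109) = 80*((144 - 244) - 109) = 80*(-100 - 109) = 80*(-209) = -16720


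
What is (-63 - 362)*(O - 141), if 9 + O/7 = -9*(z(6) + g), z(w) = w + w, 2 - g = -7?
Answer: 648975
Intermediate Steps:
g = 9 (g = 2 - 1*(-7) = 2 + 7 = 9)
z(w) = 2*w
O = -1386 (O = -63 + 7*(-9*(2*6 + 9)) = -63 + 7*(-9*(12 + 9)) = -63 + 7*(-9*21) = -63 + 7*(-189) = -63 - 1323 = -1386)
(-63 - 362)*(O - 141) = (-63 - 362)*(-1386 - 141) = -425*(-1527) = 648975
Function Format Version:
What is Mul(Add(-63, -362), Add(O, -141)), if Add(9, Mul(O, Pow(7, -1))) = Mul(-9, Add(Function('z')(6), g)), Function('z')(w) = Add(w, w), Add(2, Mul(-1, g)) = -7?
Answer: 648975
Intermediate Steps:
g = 9 (g = Add(2, Mul(-1, -7)) = Add(2, 7) = 9)
Function('z')(w) = Mul(2, w)
O = -1386 (O = Add(-63, Mul(7, Mul(-9, Add(Mul(2, 6), 9)))) = Add(-63, Mul(7, Mul(-9, Add(12, 9)))) = Add(-63, Mul(7, Mul(-9, 21))) = Add(-63, Mul(7, -189)) = Add(-63, -1323) = -1386)
Mul(Add(-63, -362), Add(O, -141)) = Mul(Add(-63, -362), Add(-1386, -141)) = Mul(-425, -1527) = 648975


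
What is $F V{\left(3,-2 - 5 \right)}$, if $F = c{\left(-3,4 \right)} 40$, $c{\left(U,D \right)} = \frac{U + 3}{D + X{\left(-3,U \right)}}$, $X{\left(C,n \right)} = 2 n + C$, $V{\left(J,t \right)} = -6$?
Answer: $0$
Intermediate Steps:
$X{\left(C,n \right)} = C + 2 n$
$c{\left(U,D \right)} = \frac{3 + U}{-3 + D + 2 U}$ ($c{\left(U,D \right)} = \frac{U + 3}{D + \left(-3 + 2 U\right)} = \frac{3 + U}{-3 + D + 2 U}$)
$F = 0$ ($F = \frac{3 - 3}{-3 + 4 + 2 \left(-3\right)} 40 = \frac{1}{-3 + 4 - 6} \cdot 0 \cdot 40 = \frac{1}{-5} \cdot 0 \cdot 40 = \left(- \frac{1}{5}\right) 0 \cdot 40 = 0 \cdot 40 = 0$)
$F V{\left(3,-2 - 5 \right)} = 0 \left(-6\right) = 0$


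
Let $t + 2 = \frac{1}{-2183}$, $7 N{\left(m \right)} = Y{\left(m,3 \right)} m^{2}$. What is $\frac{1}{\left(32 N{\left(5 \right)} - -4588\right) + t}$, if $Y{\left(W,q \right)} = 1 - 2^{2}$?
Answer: $\frac{15281}{64839459} \approx 0.00023567$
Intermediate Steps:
$Y{\left(W,q \right)} = -3$ ($Y{\left(W,q \right)} = 1 - 4 = -3$)
$N{\left(m \right)} = - \frac{3 m^{2}}{7}$ ($N{\left(m \right)} = \frac{\left(-3\right) m^{2}}{7} = - \frac{3 m^{2}}{7}$)
$t = - \frac{4367}{2183}$ ($t = -2 + \frac{1}{-2183} = -2 - \frac{1}{2183} = - \frac{4367}{2183} \approx -2.0005$)
$\frac{1}{\left(32 N{\left(5 \right)} - -4588\right) + t} = \frac{1}{\left(32 \left(- \frac{3 \cdot 5^{2}}{7}\right) - -4588\right) - \frac{4367}{2183}} = \frac{1}{\left(32 \left(\left(- \frac{3}{7}\right) 25\right) + 4588\right) - \frac{4367}{2183}} = \frac{1}{\left(32 \left(- \frac{75}{7}\right) + 4588\right) - \frac{4367}{2183}} = \frac{1}{\left(- \frac{2400}{7} + 4588\right) - \frac{4367}{2183}} = \frac{1}{\frac{29716}{7} - \frac{4367}{2183}} = \frac{1}{\frac{64839459}{15281}} = \frac{15281}{64839459}$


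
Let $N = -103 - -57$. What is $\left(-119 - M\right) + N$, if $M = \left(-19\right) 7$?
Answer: $-32$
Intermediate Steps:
$N = -46$ ($N = -103 + 57 = -46$)
$M = -133$
$\left(-119 - M\right) + N = \left(-119 - -133\right) - 46 = \left(-119 + 133\right) - 46 = 14 - 46 = -32$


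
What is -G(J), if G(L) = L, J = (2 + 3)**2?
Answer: -25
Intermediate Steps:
J = 25 (J = 5**2 = 25)
-G(J) = -1*25 = -25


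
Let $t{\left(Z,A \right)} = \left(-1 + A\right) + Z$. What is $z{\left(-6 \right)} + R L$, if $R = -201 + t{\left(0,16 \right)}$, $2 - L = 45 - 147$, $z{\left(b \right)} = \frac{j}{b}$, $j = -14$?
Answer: $- \frac{58025}{3} \approx -19342.0$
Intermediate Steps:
$z{\left(b \right)} = - \frac{14}{b}$
$L = 104$ ($L = 2 - \left(45 - 147\right) = 2 - -102 = 2 + 102 = 104$)
$t{\left(Z,A \right)} = -1 + A + Z$
$R = -186$ ($R = -201 + \left(-1 + 16 + 0\right) = -201 + 15 = -186$)
$z{\left(-6 \right)} + R L = - \frac{14}{-6} - 19344 = \left(-14\right) \left(- \frac{1}{6}\right) - 19344 = \frac{7}{3} - 19344 = - \frac{58025}{3}$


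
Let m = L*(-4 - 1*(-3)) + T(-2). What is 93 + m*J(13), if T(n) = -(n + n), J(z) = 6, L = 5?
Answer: 87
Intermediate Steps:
T(n) = -2*n
m = -1 (m = 5*(-4 - 1*(-3)) - 2*(-2) = 5*(-4 + 3) + 4 = 5*(-1) + 4 = -5 + 4 = -1)
93 + m*J(13) = 93 - 1*6 = 93 - 6 = 87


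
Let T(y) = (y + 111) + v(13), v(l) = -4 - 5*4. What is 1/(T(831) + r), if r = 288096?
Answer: 1/289014 ≈ 3.4600e-6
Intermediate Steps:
v(l) = -24 (v(l) = -4 - 20 = -24)
T(y) = 87 + y (T(y) = (y + 111) - 24 = (111 + y) - 24 = 87 + y)
1/(T(831) + r) = 1/((87 + 831) + 288096) = 1/(918 + 288096) = 1/289014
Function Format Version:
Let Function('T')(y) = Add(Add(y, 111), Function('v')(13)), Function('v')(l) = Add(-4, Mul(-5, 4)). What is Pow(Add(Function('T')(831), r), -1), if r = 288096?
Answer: Rational(1, 289014) ≈ 3.4600e-6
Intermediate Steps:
Function('v')(l) = -24 (Function('v')(l) = Add(-4, -20) = -24)
Function('T')(y) = Add(87, y) (Function('T')(y) = Add(Add(y, 111), -24) = Add(Add(111, y), -24) = Add(87, y))
Pow(Add(Function('T')(831), r), -1) = Pow(Add(Add(87, 831), 288096), -1) = Pow(Add(918, 288096), -1) = Pow(289014, -1) = Rational(1, 289014)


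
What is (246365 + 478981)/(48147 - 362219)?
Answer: -362673/157036 ≈ -2.3095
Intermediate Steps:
(246365 + 478981)/(48147 - 362219) = 725346/(-314072) = 725346*(-1/314072) = -362673/157036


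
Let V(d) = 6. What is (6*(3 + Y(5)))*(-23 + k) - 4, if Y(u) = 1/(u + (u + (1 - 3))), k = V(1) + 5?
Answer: -229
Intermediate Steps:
k = 11 (k = 6 + 5 = 11)
Y(u) = 1/(-2 + 2*u) (Y(u) = 1/(u + (u - 2)) = 1/(u + (-2 + u)) = 1/(-2 + 2*u))
(6*(3 + Y(5)))*(-23 + k) - 4 = (6*(3 + 1/(2*(-1 + 5))))*(-23 + 11) - 4 = (6*(3 + (½)/4))*(-12) - 4 = (6*(3 + (½)*(¼)))*(-12) - 4 = (6*(3 + ⅛))*(-12) - 4 = (6*(25/8))*(-12) - 4 = (75/4)*(-12) - 4 = -225 - 4 = -229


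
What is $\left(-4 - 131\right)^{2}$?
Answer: $18225$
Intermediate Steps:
$\left(-4 - 131\right)^{2} = \left(-135\right)^{2} = 18225$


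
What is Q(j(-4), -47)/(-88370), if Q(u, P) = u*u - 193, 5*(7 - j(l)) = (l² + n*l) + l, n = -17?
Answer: 56/44185 ≈ 0.0012674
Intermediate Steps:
j(l) = 7 - l²/5 + 16*l/5 (j(l) = 7 - ((l² - 17*l) + l)/5 = 7 - (l² - 16*l)/5 = 7 + (-l²/5 + 16*l/5) = 7 - l²/5 + 16*l/5)
Q(u, P) = -193 + u² (Q(u, P) = u² - 193 = -193 + u²)
Q(j(-4), -47)/(-88370) = (-193 + (7 - ⅕*(-4)² + (16/5)*(-4))²)/(-88370) = (-193 + (7 - ⅕*16 - 64/5)²)*(-1/88370) = (-193 + (7 - 16/5 - 64/5)²)*(-1/88370) = (-193 + (-9)²)*(-1/88370) = (-193 + 81)*(-1/88370) = -112*(-1/88370) = 56/44185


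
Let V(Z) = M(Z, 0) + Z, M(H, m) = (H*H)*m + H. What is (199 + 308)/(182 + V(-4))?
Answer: 169/58 ≈ 2.9138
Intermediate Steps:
M(H, m) = H + m*H**2 (M(H, m) = H**2*m + H = m*H**2 + H = H + m*H**2)
V(Z) = 2*Z (V(Z) = Z*(1 + Z*0) + Z = Z*(1 + 0) + Z = Z*1 + Z = Z + Z = 2*Z)
(199 + 308)/(182 + V(-4)) = (199 + 308)/(182 + 2*(-4)) = 507/(182 - 8) = 507/174 = 507*(1/174) = 169/58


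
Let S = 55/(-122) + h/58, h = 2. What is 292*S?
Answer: -215058/1769 ≈ -121.57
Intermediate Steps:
S = -1473/3538 (S = 55/(-122) + 2/58 = 55*(-1/122) + 2*(1/58) = -55/122 + 1/29 = -1473/3538 ≈ -0.41634)
292*S = 292*(-1473/3538) = -215058/1769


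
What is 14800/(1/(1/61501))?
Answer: 14800/61501 ≈ 0.24065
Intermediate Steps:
14800/(1/(1/61501)) = 14800/61501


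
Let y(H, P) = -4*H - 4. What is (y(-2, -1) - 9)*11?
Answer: -55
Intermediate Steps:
y(H, P) = -4 - 4*H
(y(-2, -1) - 9)*11 = ((-4 - 4*(-2)) - 9)*11 = ((-4 + 8) - 9)*11 = (4 - 9)*11 = -5*11 = -55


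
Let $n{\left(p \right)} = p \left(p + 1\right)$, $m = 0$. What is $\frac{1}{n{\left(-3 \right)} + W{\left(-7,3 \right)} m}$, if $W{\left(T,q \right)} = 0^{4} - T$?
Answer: $\frac{1}{6} \approx 0.16667$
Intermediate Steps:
$W{\left(T,q \right)} = - T$ ($W{\left(T,q \right)} = 0 - T = - T$)
$n{\left(p \right)} = p \left(1 + p\right)$
$\frac{1}{n{\left(-3 \right)} + W{\left(-7,3 \right)} m} = \frac{1}{- 3 \left(1 - 3\right) + \left(-1\right) \left(-7\right) 0} = \frac{1}{\left(-3\right) \left(-2\right) + 7 \cdot 0} = \frac{1}{6 + 0} = \frac{1}{6}$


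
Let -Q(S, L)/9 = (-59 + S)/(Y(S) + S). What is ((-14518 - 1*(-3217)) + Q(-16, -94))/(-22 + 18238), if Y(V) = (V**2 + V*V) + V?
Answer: -120529/194304 ≈ -0.62031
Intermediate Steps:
Y(V) = V + 2*V**2 (Y(V) = (V**2 + V**2) + V = 2*V**2 + V = V + 2*V**2)
Q(S, L) = -9*(-59 + S)/(S + S*(1 + 2*S)) (Q(S, L) = -9*(-59 + S)/(S*(1 + 2*S) + S) = -9*(-59 + S)/(S + S*(1 + 2*S)))
((-14518 - 1*(-3217)) + Q(-16, -94))/(-22 + 18238) = ((-14518 - 1*(-3217)) + (9/2)*(59 - 1*(-16))/(-16*(1 - 16)))/(-22 + 18238) = ((-14518 + 3217) + (9/2)*(-1/16)*(59 + 16)/(-15))/18216 = (-11301 + (9/2)*(-1/16)*(-1/15)*75)*(1/18216) = (-11301 + 45/32)*(1/18216) = -361587/32*1/18216 = -120529/194304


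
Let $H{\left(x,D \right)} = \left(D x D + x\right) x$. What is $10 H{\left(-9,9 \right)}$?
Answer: $66420$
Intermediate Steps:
$H{\left(x,D \right)} = x \left(x + x D^{2}\right)$ ($H{\left(x,D \right)} = \left(x D^{2} + x\right) x = \left(x + x D^{2}\right) x = x \left(x + x D^{2}\right)$)
$10 H{\left(-9,9 \right)} = 10 \left(-9\right)^{2} \left(1 + 9^{2}\right) = 10 \cdot 81 \left(1 + 81\right) = 10 \cdot 81 \cdot 82 = 10 \cdot 6642 = 66420$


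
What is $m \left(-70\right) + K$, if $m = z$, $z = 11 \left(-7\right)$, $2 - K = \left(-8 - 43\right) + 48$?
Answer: $5395$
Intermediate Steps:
$K = 5$ ($K = 2 - \left(\left(-8 - 43\right) + 48\right) = 2 - \left(-51 + 48\right) = 2 - -3 = 2 + 3 = 5$)
$z = -77$
$m = -77$
$m \left(-70\right) + K = \left(-77\right) \left(-70\right) + 5 = 5390 + 5 = 5395$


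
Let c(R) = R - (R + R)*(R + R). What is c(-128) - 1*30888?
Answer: -96552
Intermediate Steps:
c(R) = R - 4*R² (c(R) = R - 2*R*2*R = R - 4*R²)
c(-128) - 1*30888 = -128*(1 - 4*(-128)) - 1*30888 = -128*(1 + 512) - 30888 = -128*513 - 30888 = -65664 - 30888 = -96552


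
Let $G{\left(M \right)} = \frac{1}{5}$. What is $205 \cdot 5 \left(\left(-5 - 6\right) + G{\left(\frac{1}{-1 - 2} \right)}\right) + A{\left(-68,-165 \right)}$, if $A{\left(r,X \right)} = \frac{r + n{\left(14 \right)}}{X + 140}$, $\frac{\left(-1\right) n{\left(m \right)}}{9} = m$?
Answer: $- \frac{276556}{25} \approx -11062.0$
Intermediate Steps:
$n{\left(m \right)} = - 9 m$
$A{\left(r,X \right)} = \frac{-126 + r}{140 + X}$ ($A{\left(r,X \right)} = \frac{r - 126}{X + 140} = \frac{r - 126}{140 + X} = \frac{-126 + r}{140 + X}$)
$G{\left(M \right)} = \frac{1}{5}$
$205 \cdot 5 \left(\left(-5 - 6\right) + G{\left(\frac{1}{-1 - 2} \right)}\right) + A{\left(-68,-165 \right)} = 205 \cdot 5 \left(\left(-5 - 6\right) + \frac{1}{5}\right) + \frac{-126 - 68}{140 - 165} = 205 \cdot 5 \left(\left(-5 - 6\right) + \frac{1}{5}\right) + \frac{1}{-25} \left(-194\right) = 205 \cdot 5 \left(-11 + \frac{1}{5}\right) - - \frac{194}{25} = 205 \cdot 5 \left(- \frac{54}{5}\right) + \frac{194}{25} = 205 \left(-54\right) + \frac{194}{25} = -11070 + \frac{194}{25} = - \frac{276556}{25}$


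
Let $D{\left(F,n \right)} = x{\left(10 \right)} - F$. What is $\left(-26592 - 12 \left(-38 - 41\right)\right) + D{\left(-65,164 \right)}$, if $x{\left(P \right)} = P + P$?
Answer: $-25559$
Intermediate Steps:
$x{\left(P \right)} = 2 P$
$D{\left(F,n \right)} = 20 - F$ ($D{\left(F,n \right)} = 2 \cdot 10 - F = 20 - F$)
$\left(-26592 - 12 \left(-38 - 41\right)\right) + D{\left(-65,164 \right)} = \left(-26592 - 12 \left(-38 - 41\right)\right) + \left(20 - -65\right) = \left(-26592 - -948\right) + \left(20 + 65\right) = \left(-26592 + 948\right) + 85 = -25644 + 85 = -25559$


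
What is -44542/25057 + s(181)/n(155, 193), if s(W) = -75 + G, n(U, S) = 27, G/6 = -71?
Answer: -4585397/225513 ≈ -20.333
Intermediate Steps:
G = -426 (G = 6*(-71) = -426)
s(W) = -501 (s(W) = -75 - 426 = -501)
-44542/25057 + s(181)/n(155, 193) = -44542/25057 - 501/27 = -44542*1/25057 - 501*1/27 = -44542/25057 - 167/9 = -4585397/225513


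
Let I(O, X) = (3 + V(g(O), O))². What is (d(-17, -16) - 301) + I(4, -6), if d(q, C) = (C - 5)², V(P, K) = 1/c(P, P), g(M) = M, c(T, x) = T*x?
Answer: 38241/256 ≈ 149.38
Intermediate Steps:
V(P, K) = P⁻² (V(P, K) = 1/(P*P) = 1/(P²) = P⁻²)
I(O, X) = (3 + O⁻²)²
d(q, C) = (-5 + C)²
(d(-17, -16) - 301) + I(4, -6) = ((-5 - 16)² - 301) + (1 + 3*4²)²/4⁴ = ((-21)² - 301) + (1 + 3*16)²/256 = (441 - 301) + (1 + 48)²/256 = 140 + (1/256)*49² = 140 + (1/256)*2401 = 140 + 2401/256 = 38241/256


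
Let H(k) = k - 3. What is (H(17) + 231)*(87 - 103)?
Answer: -3920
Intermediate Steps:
H(k) = -3 + k
(H(17) + 231)*(87 - 103) = ((-3 + 17) + 231)*(87 - 103) = (14 + 231)*(-16) = 245*(-16) = -3920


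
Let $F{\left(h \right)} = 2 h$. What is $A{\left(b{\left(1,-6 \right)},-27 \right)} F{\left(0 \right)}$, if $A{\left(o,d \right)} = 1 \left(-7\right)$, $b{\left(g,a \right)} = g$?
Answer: $0$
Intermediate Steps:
$A{\left(o,d \right)} = -7$
$A{\left(b{\left(1,-6 \right)},-27 \right)} F{\left(0 \right)} = - 7 \cdot 2 \cdot 0 = \left(-7\right) 0 = 0$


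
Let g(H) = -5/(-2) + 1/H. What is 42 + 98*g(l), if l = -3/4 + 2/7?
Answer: 987/13 ≈ 75.923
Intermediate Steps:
l = -13/28 (l = -3*1/4 + 2*(1/7) = -3/4 + 2/7 = -13/28 ≈ -0.46429)
g(H) = 5/2 + 1/H (g(H) = -5*(-1/2) + 1/H = 5/2 + 1/H)
42 + 98*g(l) = 42 + 98*(5/2 + 1/(-13/28)) = 42 + 98*(5/2 - 28/13) = 42 + 98*(9/26) = 42 + 441/13 = 987/13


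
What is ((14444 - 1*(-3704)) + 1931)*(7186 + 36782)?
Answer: 882833472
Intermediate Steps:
((14444 - 1*(-3704)) + 1931)*(7186 + 36782) = ((14444 + 3704) + 1931)*43968 = (18148 + 1931)*43968 = 20079*43968 = 882833472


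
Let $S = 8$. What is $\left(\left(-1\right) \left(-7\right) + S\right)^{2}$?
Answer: $225$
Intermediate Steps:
$\left(\left(-1\right) \left(-7\right) + S\right)^{2} = \left(\left(-1\right) \left(-7\right) + 8\right)^{2} = \left(7 + 8\right)^{2} = 15^{2} = 225$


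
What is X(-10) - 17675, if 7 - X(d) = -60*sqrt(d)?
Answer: -17668 + 60*I*sqrt(10) ≈ -17668.0 + 189.74*I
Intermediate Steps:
X(d) = 7 + 60*sqrt(d) (X(d) = 7 - (-60)*sqrt(d) = 7 + 60*sqrt(d))
X(-10) - 17675 = (7 + 60*sqrt(-10)) - 17675 = (7 + 60*(I*sqrt(10))) - 17675 = (7 + 60*I*sqrt(10)) - 17675 = -17668 + 60*I*sqrt(10)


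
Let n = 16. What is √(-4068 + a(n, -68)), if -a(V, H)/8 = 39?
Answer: 2*I*√1095 ≈ 66.182*I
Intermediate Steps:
a(V, H) = -312 (a(V, H) = -8*39 = -312)
√(-4068 + a(n, -68)) = √(-4068 - 312) = √(-4380) = 2*I*√1095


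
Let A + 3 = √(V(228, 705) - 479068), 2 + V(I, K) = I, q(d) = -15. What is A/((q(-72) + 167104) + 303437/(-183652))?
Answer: -550956/30685925591 + 183652*I*√478842/30685925591 ≈ -1.7955e-5 + 0.0041414*I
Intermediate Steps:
V(I, K) = -2 + I
A = -3 + I*√478842 (A = -3 + √((-2 + 228) - 479068) = -3 + √(226 - 479068) = -3 + √(-478842) = -3 + I*√478842 ≈ -3.0 + 691.98*I)
A/((q(-72) + 167104) + 303437/(-183652)) = (-3 + I*√478842)/((-15 + 167104) + 303437/(-183652)) = (-3 + I*√478842)/(167089 + 303437*(-1/183652)) = (-3 + I*√478842)/(167089 - 303437/183652) = (-3 + I*√478842)/(30685925591/183652) = (-3 + I*√478842)*(183652/30685925591) = -550956/30685925591 + 183652*I*√478842/30685925591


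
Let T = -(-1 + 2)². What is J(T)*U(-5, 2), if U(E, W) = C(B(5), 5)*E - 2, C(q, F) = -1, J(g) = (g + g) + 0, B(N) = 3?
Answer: -6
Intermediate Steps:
T = -1 (T = -1*1² = -1*1 = -1)
J(g) = 2*g (J(g) = 2*g + 0 = 2*g)
U(E, W) = -2 - E (U(E, W) = -E - 2 = -2 - E)
J(T)*U(-5, 2) = (2*(-1))*(-2 - 1*(-5)) = -2*(-2 + 5) = -2*3 = -6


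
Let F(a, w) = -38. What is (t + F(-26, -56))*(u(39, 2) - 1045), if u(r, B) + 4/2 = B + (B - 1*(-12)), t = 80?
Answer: -43302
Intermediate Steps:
u(r, B) = 10 + 2*B (u(r, B) = -2 + (B + (B - 1*(-12))) = -2 + (B + (B + 12)) = -2 + (B + (12 + B)) = -2 + (12 + 2*B) = 10 + 2*B)
(t + F(-26, -56))*(u(39, 2) - 1045) = (80 - 38)*((10 + 2*2) - 1045) = 42*((10 + 4) - 1045) = 42*(14 - 1045) = 42*(-1031) = -43302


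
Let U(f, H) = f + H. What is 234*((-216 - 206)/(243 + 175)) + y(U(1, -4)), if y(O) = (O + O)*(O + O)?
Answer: -41850/209 ≈ -200.24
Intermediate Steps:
U(f, H) = H + f
y(O) = 4*O**2 (y(O) = (2*O)*(2*O) = 4*O**2)
234*((-216 - 206)/(243 + 175)) + y(U(1, -4)) = 234*((-216 - 206)/(243 + 175)) + 4*(-4 + 1)**2 = 234*(-422/418) + 4*(-3)**2 = 234*(-422*1/418) + 4*9 = 234*(-211/209) + 36 = -49374/209 + 36 = -41850/209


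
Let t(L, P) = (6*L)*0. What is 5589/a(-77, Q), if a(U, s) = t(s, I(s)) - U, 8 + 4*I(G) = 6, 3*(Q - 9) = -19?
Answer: 5589/77 ≈ 72.584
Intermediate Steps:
Q = 8/3 (Q = 9 + (⅓)*(-19) = 9 - 19/3 = 8/3 ≈ 2.6667)
I(G) = -½ (I(G) = -2 + (¼)*6 = -2 + 3/2 = -½)
t(L, P) = 0
a(U, s) = -U (a(U, s) = 0 - U = -U)
5589/a(-77, Q) = 5589/((-1*(-77))) = 5589/77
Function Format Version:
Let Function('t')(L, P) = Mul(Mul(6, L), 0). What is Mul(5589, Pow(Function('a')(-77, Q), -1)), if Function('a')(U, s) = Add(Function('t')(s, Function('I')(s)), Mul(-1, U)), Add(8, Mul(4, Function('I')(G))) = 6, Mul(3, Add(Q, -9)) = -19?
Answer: Rational(5589, 77) ≈ 72.584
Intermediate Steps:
Q = Rational(8, 3) (Q = Add(9, Mul(Rational(1, 3), -19)) = Add(9, Rational(-19, 3)) = Rational(8, 3) ≈ 2.6667)
Function('I')(G) = Rational(-1, 2) (Function('I')(G) = Add(-2, Mul(Rational(1, 4), 6)) = Add(-2, Rational(3, 2)) = Rational(-1, 2))
Function('t')(L, P) = 0
Function('a')(U, s) = Mul(-1, U) (Function('a')(U, s) = Add(0, Mul(-1, U)) = Mul(-1, U))
Mul(5589, Pow(Function('a')(-77, Q), -1)) = Mul(5589, Pow(Mul(-1, -77), -1)) = Mul(5589, Pow(77, -1)) = Mul(5589, Rational(1, 77)) = Rational(5589, 77)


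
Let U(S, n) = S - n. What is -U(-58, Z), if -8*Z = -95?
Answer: 559/8 ≈ 69.875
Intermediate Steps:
Z = 95/8 (Z = -1/8*(-95) = 95/8 ≈ 11.875)
-U(-58, Z) = -(-58 - 1*95/8) = -(-58 - 95/8) = -1*(-559/8) = 559/8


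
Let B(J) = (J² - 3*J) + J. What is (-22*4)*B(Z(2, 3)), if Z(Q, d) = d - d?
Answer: 0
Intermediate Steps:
Z(Q, d) = 0
B(J) = J² - 2*J
(-22*4)*B(Z(2, 3)) = (-22*4)*(0*(-2 + 0)) = -0*(-2) = -88*0 = 0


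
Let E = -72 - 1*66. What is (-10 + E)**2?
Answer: 21904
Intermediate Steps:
E = -138 (E = -72 - 66 = -138)
(-10 + E)**2 = (-10 - 138)**2 = (-148)**2 = 21904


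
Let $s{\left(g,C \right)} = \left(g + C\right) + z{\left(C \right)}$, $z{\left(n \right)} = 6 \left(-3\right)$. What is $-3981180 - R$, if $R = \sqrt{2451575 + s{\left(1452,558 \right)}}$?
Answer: $-3981180 - \sqrt{2453567} \approx -3.9827 \cdot 10^{6}$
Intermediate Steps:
$z{\left(n \right)} = -18$
$s{\left(g,C \right)} = -18 + C + g$ ($s{\left(g,C \right)} = \left(g + C\right) - 18 = \left(C + g\right) - 18 = -18 + C + g$)
$R = \sqrt{2453567}$ ($R = \sqrt{2451575 + \left(-18 + 558 + 1452\right)} = \sqrt{2451575 + 1992} = \sqrt{2453567} \approx 1566.4$)
$-3981180 - R = -3981180 - \sqrt{2453567}$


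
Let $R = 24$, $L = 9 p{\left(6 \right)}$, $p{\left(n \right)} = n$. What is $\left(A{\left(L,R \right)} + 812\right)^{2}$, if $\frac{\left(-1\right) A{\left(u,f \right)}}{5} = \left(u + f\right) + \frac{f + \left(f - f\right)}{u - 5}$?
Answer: $\frac{422631364}{2401} \approx 1.7602 \cdot 10^{5}$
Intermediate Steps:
$L = 54$ ($L = 9 \cdot 6 = 54$)
$A{\left(u,f \right)} = - 5 f - 5 u - \frac{5 f}{-5 + u}$ ($A{\left(u,f \right)} = - 5 \left(\left(u + f\right) + \frac{f + \left(f - f\right)}{u - 5}\right) = - 5 \left(\left(f + u\right) + \frac{f + 0}{-5 + u}\right) = - 5 \left(\left(f + u\right) + \frac{f}{-5 + u}\right) = - 5 \left(f + u + \frac{f}{-5 + u}\right) = - 5 f - 5 u - \frac{5 f}{-5 + u}$)
$\left(A{\left(L,R \right)} + 812\right)^{2} = \left(\frac{5 \left(- 54^{2} + 4 \cdot 24 + 5 \cdot 54 - 24 \cdot 54\right)}{-5 + 54} + 812\right)^{2} = \left(\frac{5 \left(\left(-1\right) 2916 + 96 + 270 - 1296\right)}{49} + 812\right)^{2} = \left(5 \cdot \frac{1}{49} \left(-2916 + 96 + 270 - 1296\right) + 812\right)^{2} = \left(5 \cdot \frac{1}{49} \left(-3846\right) + 812\right)^{2} = \left(- \frac{19230}{49} + 812\right)^{2} = \left(\frac{20558}{49}\right)^{2} = \frac{422631364}{2401}$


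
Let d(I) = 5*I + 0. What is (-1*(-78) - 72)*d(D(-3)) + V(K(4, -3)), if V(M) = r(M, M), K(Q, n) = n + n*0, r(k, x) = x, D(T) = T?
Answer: -93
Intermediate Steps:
K(Q, n) = n (K(Q, n) = n + 0 = n)
d(I) = 5*I
V(M) = M
(-1*(-78) - 72)*d(D(-3)) + V(K(4, -3)) = (-1*(-78) - 72)*(5*(-3)) - 3 = (78 - 72)*(-15) - 3 = 6*(-15) - 3 = -90 - 3 = -93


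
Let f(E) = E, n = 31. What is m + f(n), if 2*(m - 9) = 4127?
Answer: 4207/2 ≈ 2103.5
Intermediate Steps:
m = 4145/2 (m = 9 + (1/2)*4127 = 9 + 4127/2 = 4145/2 ≈ 2072.5)
m + f(n) = 4145/2 + 31 = 4207/2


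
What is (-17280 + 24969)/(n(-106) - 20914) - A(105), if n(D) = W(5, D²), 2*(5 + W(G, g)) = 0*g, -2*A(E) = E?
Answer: 727039/13946 ≈ 52.132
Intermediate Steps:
A(E) = -E/2
W(G, g) = -5 (W(G, g) = -5 + (0*g)/2 = -5 + (½)*0 = -5 + 0 = -5)
n(D) = -5
(-17280 + 24969)/(n(-106) - 20914) - A(105) = (-17280 + 24969)/(-5 - 20914) - (-1)*105/2 = 7689/(-20919) - 1*(-105/2) = 7689*(-1/20919) + 105/2 = -2563/6973 + 105/2 = 727039/13946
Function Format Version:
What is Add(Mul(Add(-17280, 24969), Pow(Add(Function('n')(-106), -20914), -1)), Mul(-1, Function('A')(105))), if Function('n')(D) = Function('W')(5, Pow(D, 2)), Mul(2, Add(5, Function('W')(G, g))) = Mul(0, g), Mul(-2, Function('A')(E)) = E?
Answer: Rational(727039, 13946) ≈ 52.132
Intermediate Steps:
Function('A')(E) = Mul(Rational(-1, 2), E)
Function('W')(G, g) = -5 (Function('W')(G, g) = Add(-5, Mul(Rational(1, 2), Mul(0, g))) = Add(-5, Mul(Rational(1, 2), 0)) = Add(-5, 0) = -5)
Function('n')(D) = -5
Add(Mul(Add(-17280, 24969), Pow(Add(Function('n')(-106), -20914), -1)), Mul(-1, Function('A')(105))) = Add(Mul(Add(-17280, 24969), Pow(Add(-5, -20914), -1)), Mul(-1, Mul(Rational(-1, 2), 105))) = Add(Mul(7689, Pow(-20919, -1)), Mul(-1, Rational(-105, 2))) = Add(Mul(7689, Rational(-1, 20919)), Rational(105, 2)) = Add(Rational(-2563, 6973), Rational(105, 2)) = Rational(727039, 13946)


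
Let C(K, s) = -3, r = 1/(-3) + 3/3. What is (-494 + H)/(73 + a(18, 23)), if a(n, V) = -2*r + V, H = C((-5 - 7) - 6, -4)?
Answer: -21/4 ≈ -5.2500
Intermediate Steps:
r = ⅔ (r = 1*(-⅓) + 3*(⅓) = -⅓ + 1 = ⅔ ≈ 0.66667)
H = -3
a(n, V) = -4/3 + V (a(n, V) = -2*⅔ + V = -4/3 + V)
(-494 + H)/(73 + a(18, 23)) = (-494 - 3)/(73 + (-4/3 + 23)) = -497/(73 + 65/3) = -497/284/3 = -497*3/284 = -21/4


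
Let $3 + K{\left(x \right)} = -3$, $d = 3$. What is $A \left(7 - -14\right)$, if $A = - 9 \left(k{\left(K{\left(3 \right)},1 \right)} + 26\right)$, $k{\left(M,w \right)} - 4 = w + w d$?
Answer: $-6426$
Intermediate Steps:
$K{\left(x \right)} = -6$ ($K{\left(x \right)} = -3 - 3 = -6$)
$k{\left(M,w \right)} = 4 + 4 w$ ($k{\left(M,w \right)} = 4 + \left(w + w 3\right) = 4 + \left(w + 3 w\right) = 4 + 4 w$)
$A = -306$ ($A = - 9 \left(\left(4 + 4 \cdot 1\right) + 26\right) = - 9 \left(\left(4 + 4\right) + 26\right) = - 9 \left(8 + 26\right) = \left(-9\right) 34 = -306$)
$A \left(7 - -14\right) = - 306 \left(7 - -14\right) = - 306 \left(7 + 14\right) = \left(-306\right) 21 = -6426$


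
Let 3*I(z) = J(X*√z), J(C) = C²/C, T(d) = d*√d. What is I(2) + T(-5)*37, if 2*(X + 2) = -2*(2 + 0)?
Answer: -4*√2/3 - 185*I*√5 ≈ -1.8856 - 413.67*I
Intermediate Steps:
T(d) = d^(3/2)
X = -4 (X = -2 + (-2*(2 + 0))/2 = -2 + (-2*2)/2 = -2 + (½)*(-4) = -2 - 2 = -4)
J(C) = C
I(z) = -4*√z/3 (I(z) = (-4*√z)/3 = -4*√z/3)
I(2) + T(-5)*37 = -4*√2/3 + (-5)^(3/2)*37 = -4*√2/3 - 5*I*√5*37 = -4*√2/3 - 185*I*√5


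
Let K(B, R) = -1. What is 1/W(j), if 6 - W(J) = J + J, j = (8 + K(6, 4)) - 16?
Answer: 1/24 ≈ 0.041667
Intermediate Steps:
j = -9 (j = (8 - 1) - 16 = 7 - 16 = -9)
W(J) = 6 - 2*J (W(J) = 6 - (J + J) = 6 - 2*J)
1/W(j) = 1/(6 - 2*(-9)) = 1/(6 + 18) = 1/24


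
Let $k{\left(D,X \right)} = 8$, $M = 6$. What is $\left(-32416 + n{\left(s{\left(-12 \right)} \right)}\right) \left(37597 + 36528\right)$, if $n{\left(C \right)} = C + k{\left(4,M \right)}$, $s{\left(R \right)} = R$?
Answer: $-2403132500$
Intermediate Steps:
$n{\left(C \right)} = 8 + C$ ($n{\left(C \right)} = C + 8 = 8 + C$)
$\left(-32416 + n{\left(s{\left(-12 \right)} \right)}\right) \left(37597 + 36528\right) = \left(-32416 + \left(8 - 12\right)\right) \left(37597 + 36528\right) = \left(-32416 - 4\right) 74125 = \left(-32420\right) 74125 = -2403132500$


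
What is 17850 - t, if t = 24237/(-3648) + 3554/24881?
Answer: 540253725535/30255296 ≈ 17857.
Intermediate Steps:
t = -196691935/30255296 (t = 24237*(-1/3648) + 3554*(1/24881) = -8079/1216 + 3554/24881 = -196691935/30255296 ≈ -6.5011)
17850 - t = 17850 - 1*(-196691935/30255296) = 17850 + 196691935/30255296 = 540253725535/30255296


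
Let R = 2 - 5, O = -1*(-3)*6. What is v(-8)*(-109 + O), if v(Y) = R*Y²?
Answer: 17472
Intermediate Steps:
O = 18 (O = 3*6 = 18)
R = -3
v(Y) = -3*Y²
v(-8)*(-109 + O) = (-3*(-8)²)*(-109 + 18) = -3*64*(-91) = -192*(-91) = 17472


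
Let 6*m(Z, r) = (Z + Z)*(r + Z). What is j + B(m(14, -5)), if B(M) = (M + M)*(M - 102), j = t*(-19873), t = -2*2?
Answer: 74452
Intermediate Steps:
t = -4
m(Z, r) = Z*(Z + r)/3 (m(Z, r) = ((Z + Z)*(r + Z))/6 = ((2*Z)*(Z + r))/6 = (2*Z*(Z + r))/6 = Z*(Z + r)/3)
j = 79492 (j = -4*(-19873) = 79492)
B(M) = 2*M*(-102 + M) (B(M) = (2*M)*(-102 + M) = 2*M*(-102 + M))
j + B(m(14, -5)) = 79492 + 2*((⅓)*14*(14 - 5))*(-102 + (⅓)*14*(14 - 5)) = 79492 + 2*((⅓)*14*9)*(-102 + (⅓)*14*9) = 79492 + 2*42*(-102 + 42) = 79492 + 2*42*(-60) = 79492 - 5040 = 74452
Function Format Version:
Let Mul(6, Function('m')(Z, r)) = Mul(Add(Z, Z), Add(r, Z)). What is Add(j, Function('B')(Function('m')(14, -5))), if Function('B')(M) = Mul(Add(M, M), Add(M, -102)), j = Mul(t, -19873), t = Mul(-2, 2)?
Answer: 74452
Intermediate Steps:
t = -4
Function('m')(Z, r) = Mul(Rational(1, 3), Z, Add(Z, r)) (Function('m')(Z, r) = Mul(Rational(1, 6), Mul(Add(Z, Z), Add(r, Z))) = Mul(Rational(1, 6), Mul(Mul(2, Z), Add(Z, r))) = Mul(Rational(1, 6), Mul(2, Z, Add(Z, r))) = Mul(Rational(1, 3), Z, Add(Z, r)))
j = 79492 (j = Mul(-4, -19873) = 79492)
Function('B')(M) = Mul(2, M, Add(-102, M)) (Function('B')(M) = Mul(Mul(2, M), Add(-102, M)) = Mul(2, M, Add(-102, M)))
Add(j, Function('B')(Function('m')(14, -5))) = Add(79492, Mul(2, Mul(Rational(1, 3), 14, Add(14, -5)), Add(-102, Mul(Rational(1, 3), 14, Add(14, -5))))) = Add(79492, Mul(2, Mul(Rational(1, 3), 14, 9), Add(-102, Mul(Rational(1, 3), 14, 9)))) = Add(79492, Mul(2, 42, Add(-102, 42))) = Add(79492, Mul(2, 42, -60)) = Add(79492, -5040) = 74452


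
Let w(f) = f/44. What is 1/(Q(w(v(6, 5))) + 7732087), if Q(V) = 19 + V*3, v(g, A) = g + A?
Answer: 4/30928427 ≈ 1.2933e-7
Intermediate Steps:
v(g, A) = A + g
w(f) = f/44 (w(f) = f*(1/44) = f/44)
Q(V) = 19 + 3*V
1/(Q(w(v(6, 5))) + 7732087) = 1/((19 + 3*((5 + 6)/44)) + 7732087) = 1/((19 + 3*((1/44)*11)) + 7732087) = 1/((19 + 3*(1/4)) + 7732087) = 1/((19 + 3/4) + 7732087) = 1/(79/4 + 7732087) = 1/(30928427/4) = 4/30928427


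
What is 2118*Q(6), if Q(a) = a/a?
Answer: 2118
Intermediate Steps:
Q(a) = 1
2118*Q(6) = 2118*1 = 2118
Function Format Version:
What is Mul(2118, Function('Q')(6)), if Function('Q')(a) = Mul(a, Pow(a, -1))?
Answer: 2118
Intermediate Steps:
Function('Q')(a) = 1
Mul(2118, Function('Q')(6)) = Mul(2118, 1) = 2118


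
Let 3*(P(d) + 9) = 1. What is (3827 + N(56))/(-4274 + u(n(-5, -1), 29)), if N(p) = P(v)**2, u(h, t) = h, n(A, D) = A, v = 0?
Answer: -35119/38511 ≈ -0.91192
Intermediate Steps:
P(d) = -26/3 (P(d) = -9 + (1/3)*1 = -9 + 1/3 = -26/3)
N(p) = 676/9 (N(p) = (-26/3)**2 = 676/9)
(3827 + N(56))/(-4274 + u(n(-5, -1), 29)) = (3827 + 676/9)/(-4274 - 5) = (35119/9)/(-4279) = (35119/9)*(-1/4279) = -35119/38511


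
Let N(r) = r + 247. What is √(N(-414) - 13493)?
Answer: 2*I*√3415 ≈ 116.88*I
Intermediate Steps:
N(r) = 247 + r
√(N(-414) - 13493) = √((247 - 414) - 13493) = √(-167 - 13493) = √(-13660) = 2*I*√3415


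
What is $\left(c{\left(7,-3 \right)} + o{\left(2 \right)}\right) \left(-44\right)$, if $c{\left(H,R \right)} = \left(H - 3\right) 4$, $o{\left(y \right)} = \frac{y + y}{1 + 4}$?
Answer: $- \frac{3696}{5} \approx -739.2$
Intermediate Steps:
$o{\left(y \right)} = \frac{2 y}{5}$
$c{\left(H,R \right)} = -12 + 4 H$ ($c{\left(H,R \right)} = \left(-3 + H\right) 4 = -12 + 4 H$)
$\left(c{\left(7,-3 \right)} + o{\left(2 \right)}\right) \left(-44\right) = \left(\left(-12 + 4 \cdot 7\right) + \frac{2}{5} \cdot 2\right) \left(-44\right) = \left(\left(-12 + 28\right) + \frac{4}{5}\right) \left(-44\right) = \left(16 + \frac{4}{5}\right) \left(-44\right) = \frac{84}{5} \left(-44\right) = - \frac{3696}{5}$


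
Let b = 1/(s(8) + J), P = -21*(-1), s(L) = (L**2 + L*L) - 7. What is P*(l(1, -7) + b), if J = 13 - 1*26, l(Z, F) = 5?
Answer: 3787/36 ≈ 105.19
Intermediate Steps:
s(L) = -7 + 2*L**2 (s(L) = (L**2 + L**2) - 7 = 2*L**2 - 7 = -7 + 2*L**2)
J = -13 (J = 13 - 26 = -13)
P = 21
b = 1/108 (b = 1/((-7 + 2*8**2) - 13) = 1/((-7 + 2*64) - 13) = 1/((-7 + 128) - 13) = 1/(121 - 13) = 1/108 ≈ 0.0092593)
P*(l(1, -7) + b) = 21*(5 + 1/108) = 21*(541/108) = 3787/36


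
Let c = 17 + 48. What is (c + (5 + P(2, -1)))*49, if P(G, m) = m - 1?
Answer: 3332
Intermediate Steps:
P(G, m) = -1 + m
c = 65
(c + (5 + P(2, -1)))*49 = (65 + (5 + (-1 - 1)))*49 = (65 + (5 - 2))*49 = (65 + 3)*49 = 68*49 = 3332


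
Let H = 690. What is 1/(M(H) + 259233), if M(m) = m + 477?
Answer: 1/260400 ≈ 3.8402e-6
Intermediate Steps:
M(m) = 477 + m
1/(M(H) + 259233) = 1/((477 + 690) + 259233) = 1/(1167 + 259233) = 1/260400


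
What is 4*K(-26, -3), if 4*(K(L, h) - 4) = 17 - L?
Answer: 59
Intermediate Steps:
K(L, h) = 33/4 - L/4 (K(L, h) = 4 + (17 - L)/4 = 4 + (17/4 - L/4) = 33/4 - L/4)
4*K(-26, -3) = 4*(33/4 - 1/4*(-26)) = 4*(33/4 + 13/2) = 4*(59/4) = 59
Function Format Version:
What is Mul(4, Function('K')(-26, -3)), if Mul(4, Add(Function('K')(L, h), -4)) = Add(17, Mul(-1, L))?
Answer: 59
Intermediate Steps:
Function('K')(L, h) = Add(Rational(33, 4), Mul(Rational(-1, 4), L)) (Function('K')(L, h) = Add(4, Mul(Rational(1, 4), Add(17, Mul(-1, L)))) = Add(4, Add(Rational(17, 4), Mul(Rational(-1, 4), L))) = Add(Rational(33, 4), Mul(Rational(-1, 4), L)))
Mul(4, Function('K')(-26, -3)) = Mul(4, Add(Rational(33, 4), Mul(Rational(-1, 4), -26))) = Mul(4, Add(Rational(33, 4), Rational(13, 2))) = Mul(4, Rational(59, 4)) = 59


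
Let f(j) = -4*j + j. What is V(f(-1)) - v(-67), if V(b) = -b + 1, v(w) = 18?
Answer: -20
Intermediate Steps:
f(j) = -3*j
V(b) = 1 - b
V(f(-1)) - v(-67) = (1 - (-3)*(-1)) - 1*18 = (1 - 1*3) - 18 = (1 - 3) - 18 = -2 - 18 = -20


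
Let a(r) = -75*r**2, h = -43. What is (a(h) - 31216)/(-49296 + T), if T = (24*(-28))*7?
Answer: 169891/54000 ≈ 3.1461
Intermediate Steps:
T = -4704 (T = -672*7 = -4704)
(a(h) - 31216)/(-49296 + T) = (-75*(-43)**2 - 31216)/(-49296 - 4704) = (-75*1849 - 31216)/(-54000) = (-138675 - 31216)*(-1/54000) = -169891*(-1/54000) = 169891/54000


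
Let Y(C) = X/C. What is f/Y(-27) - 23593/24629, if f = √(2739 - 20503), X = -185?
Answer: -23593/24629 + 54*I*√4441/185 ≈ -0.95794 + 19.452*I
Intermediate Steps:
Y(C) = -185/C
f = 2*I*√4441 (f = √(-17764) = 2*I*√4441 ≈ 133.28*I)
f/Y(-27) - 23593/24629 = (2*I*√4441)/((-185/(-27))) - 23593/24629 = (2*I*√4441)/((-185*(-1/27))) - 23593*1/24629 = (2*I*√4441)/(185/27) - 23593/24629 = (2*I*√4441)*(27/185) - 23593/24629 = 54*I*√4441/185 - 23593/24629 = -23593/24629 + 54*I*√4441/185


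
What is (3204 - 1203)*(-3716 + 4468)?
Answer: 1504752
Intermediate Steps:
(3204 - 1203)*(-3716 + 4468) = 2001*752 = 1504752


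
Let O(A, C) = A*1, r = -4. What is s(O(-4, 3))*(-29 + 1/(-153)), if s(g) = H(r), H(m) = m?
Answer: 17752/153 ≈ 116.03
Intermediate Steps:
O(A, C) = A
s(g) = -4
s(O(-4, 3))*(-29 + 1/(-153)) = -4*(-29 + 1/(-153)) = -4*(-29 - 1/153) = -4*(-4438/153) = 17752/153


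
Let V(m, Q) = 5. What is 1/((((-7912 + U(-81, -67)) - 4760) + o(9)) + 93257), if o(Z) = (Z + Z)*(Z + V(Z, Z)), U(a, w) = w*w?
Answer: 1/85326 ≈ 1.1720e-5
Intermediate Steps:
U(a, w) = w²
o(Z) = 2*Z*(5 + Z) (o(Z) = (Z + Z)*(Z + 5) = (2*Z)*(5 + Z) = 2*Z*(5 + Z))
1/((((-7912 + U(-81, -67)) - 4760) + o(9)) + 93257) = 1/((((-7912 + (-67)²) - 4760) + 2*9*(5 + 9)) + 93257) = 1/((((-7912 + 4489) - 4760) + 2*9*14) + 93257) = 1/(((-3423 - 4760) + 252) + 93257) = 1/((-8183 + 252) + 93257) = 1/(-7931 + 93257) = 1/85326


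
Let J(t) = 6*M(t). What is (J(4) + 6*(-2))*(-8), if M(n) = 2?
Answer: 0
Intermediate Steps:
J(t) = 12 (J(t) = 6*2 = 12)
(J(4) + 6*(-2))*(-8) = (12 + 6*(-2))*(-8) = (12 - 12)*(-8) = 0*(-8) = 0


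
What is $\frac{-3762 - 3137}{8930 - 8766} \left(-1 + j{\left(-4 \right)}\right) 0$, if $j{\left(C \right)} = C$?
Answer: $0$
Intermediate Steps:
$\frac{-3762 - 3137}{8930 - 8766} \left(-1 + j{\left(-4 \right)}\right) 0 = \frac{-3762 - 3137}{8930 - 8766} \left(-1 - 4\right) 0 = - \frac{6899}{164} \left(\left(-5\right) 0\right) = \left(-6899\right) \frac{1}{164} \cdot 0 = \left(- \frac{6899}{164}\right) 0 = 0$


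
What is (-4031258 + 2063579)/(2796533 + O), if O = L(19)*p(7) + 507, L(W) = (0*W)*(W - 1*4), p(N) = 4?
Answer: -1967679/2797040 ≈ -0.70349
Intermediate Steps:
L(W) = 0 (L(W) = 0*(W - 4) = 0*(-4 + W) = 0)
O = 507 (O = 0*4 + 507 = 0 + 507 = 507)
(-4031258 + 2063579)/(2796533 + O) = (-4031258 + 2063579)/(2796533 + 507) = -1967679/2797040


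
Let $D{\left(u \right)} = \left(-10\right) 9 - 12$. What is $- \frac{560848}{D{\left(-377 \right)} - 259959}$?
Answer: $\frac{560848}{260061} \approx 2.1566$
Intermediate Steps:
$D{\left(u \right)} = -102$ ($D{\left(u \right)} = -90 - 12 = -102$)
$- \frac{560848}{D{\left(-377 \right)} - 259959} = - \frac{560848}{-102 - 259959} = - \frac{560848}{-260061} = \left(-560848\right) \left(- \frac{1}{260061}\right) = \frac{560848}{260061}$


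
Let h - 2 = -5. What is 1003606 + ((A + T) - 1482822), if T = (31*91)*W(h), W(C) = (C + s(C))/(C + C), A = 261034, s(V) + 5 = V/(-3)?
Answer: -1289345/6 ≈ -2.1489e+5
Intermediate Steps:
s(V) = -5 - V/3 (s(V) = -5 + V/(-3) = -5 + V*(-⅓) = -5 - V/3)
h = -3 (h = 2 - 5 = -3)
W(C) = (-5 + 2*C/3)/(2*C) (W(C) = (C + (-5 - C/3))/(C + C) = (-5 + 2*C/3)/((2*C)) = (-5 + 2*C/3)*(1/(2*C)) = (-5 + 2*C/3)/(2*C))
T = 19747/6 (T = (31*91)*((⅙)*(-15 + 2*(-3))/(-3)) = 2821*((⅙)*(-⅓)*(-15 - 6)) = 2821*((⅙)*(-⅓)*(-21)) = 2821*(7/6) = 19747/6 ≈ 3291.2)
1003606 + ((A + T) - 1482822) = 1003606 + ((261034 + 19747/6) - 1482822) = 1003606 + (1585951/6 - 1482822) = 1003606 - 7310981/6 = -1289345/6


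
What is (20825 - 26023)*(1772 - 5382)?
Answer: 18764780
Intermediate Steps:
(20825 - 26023)*(1772 - 5382) = -5198*(-3610) = 18764780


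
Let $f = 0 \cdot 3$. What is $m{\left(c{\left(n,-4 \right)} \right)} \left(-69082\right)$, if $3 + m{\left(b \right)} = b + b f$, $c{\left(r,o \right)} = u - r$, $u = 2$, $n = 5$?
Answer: $414492$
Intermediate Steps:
$f = 0$
$c{\left(r,o \right)} = 2 - r$
$m{\left(b \right)} = -3 + b$ ($m{\left(b \right)} = -3 + \left(b + b 0\right) = -3 + \left(b + 0\right) = -3 + b$)
$m{\left(c{\left(n,-4 \right)} \right)} \left(-69082\right) = \left(-3 + \left(2 - 5\right)\right) \left(-69082\right) = \left(-3 - 3\right) \left(-69082\right) = \left(-6\right) \left(-69082\right) = 414492$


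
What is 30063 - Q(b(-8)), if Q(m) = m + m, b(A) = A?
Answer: 30079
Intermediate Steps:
Q(m) = 2*m
30063 - Q(b(-8)) = 30063 - 2*(-8) = 30063 - 1*(-16) = 30063 + 16 = 30079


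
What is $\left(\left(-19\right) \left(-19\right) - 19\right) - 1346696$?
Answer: $-1346354$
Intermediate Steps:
$\left(\left(-19\right) \left(-19\right) - 19\right) - 1346696 = \left(361 - 19\right) - 1346696 = 342 - 1346696 = -1346354$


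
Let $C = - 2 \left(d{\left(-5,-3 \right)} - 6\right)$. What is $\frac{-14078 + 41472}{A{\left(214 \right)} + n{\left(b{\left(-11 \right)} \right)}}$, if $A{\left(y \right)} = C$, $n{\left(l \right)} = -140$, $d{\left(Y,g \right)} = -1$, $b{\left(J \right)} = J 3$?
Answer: $- \frac{13697}{63} \approx -217.41$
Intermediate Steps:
$b{\left(J \right)} = 3 J$
$C = 14$ ($C = - 2 \left(-1 - 6\right) = \left(-2\right) \left(-7\right) = 14$)
$A{\left(y \right)} = 14$
$\frac{-14078 + 41472}{A{\left(214 \right)} + n{\left(b{\left(-11 \right)} \right)}} = \frac{-14078 + 41472}{14 - 140} = \frac{27394}{-126} = 27394 \left(- \frac{1}{126}\right) = - \frac{13697}{63}$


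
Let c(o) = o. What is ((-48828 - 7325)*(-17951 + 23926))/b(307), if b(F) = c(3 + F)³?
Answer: -13420567/1191640 ≈ -11.262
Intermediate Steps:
b(F) = (3 + F)³
((-48828 - 7325)*(-17951 + 23926))/b(307) = ((-48828 - 7325)*(-17951 + 23926))/((3 + 307)³) = (-56153*5975)/(310³) = -335514175/29791000 = -335514175*1/29791000 = -13420567/1191640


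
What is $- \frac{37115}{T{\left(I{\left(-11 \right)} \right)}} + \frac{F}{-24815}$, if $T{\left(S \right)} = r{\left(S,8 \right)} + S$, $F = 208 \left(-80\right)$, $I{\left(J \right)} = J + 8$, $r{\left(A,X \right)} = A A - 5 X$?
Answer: $\frac{184314897}{168742} \approx 1092.3$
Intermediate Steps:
$r{\left(A,X \right)} = A^{2} - 5 X$
$I{\left(J \right)} = 8 + J$
$F = -16640$
$T{\left(S \right)} = -40 + S + S^{2}$ ($T{\left(S \right)} = \left(S^{2} - 40\right) + S = \left(-40 + S^{2}\right) + S = -40 + S + S^{2}$)
$- \frac{37115}{T{\left(I{\left(-11 \right)} \right)}} + \frac{F}{-24815} = - \frac{37115}{-40 + \left(8 - 11\right) + \left(8 - 11\right)^{2}} - \frac{16640}{-24815} = - \frac{37115}{-40 - 3 + \left(-3\right)^{2}} - - \frac{3328}{4963} = - \frac{37115}{-40 - 3 + 9} + \frac{3328}{4963} = - \frac{37115}{-34} + \frac{3328}{4963} = \left(-37115\right) \left(- \frac{1}{34}\right) + \frac{3328}{4963} = \frac{37115}{34} + \frac{3328}{4963} = \frac{184314897}{168742}$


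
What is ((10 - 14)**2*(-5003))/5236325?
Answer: -80048/5236325 ≈ -0.015287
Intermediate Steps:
((10 - 14)**2*(-5003))/5236325 = ((-4)**2*(-5003))*(1/5236325) = (16*(-5003))*(1/5236325) = -80048*1/5236325 = -80048/5236325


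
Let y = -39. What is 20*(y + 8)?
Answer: -620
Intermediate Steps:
20*(y + 8) = 20*(-39 + 8) = 20*(-31) = -620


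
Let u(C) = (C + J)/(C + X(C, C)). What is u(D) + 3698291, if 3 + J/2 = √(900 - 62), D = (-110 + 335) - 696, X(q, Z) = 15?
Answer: 562140391/152 - √838/228 ≈ 3.6983e+6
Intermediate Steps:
D = -471 (D = 225 - 696 = -471)
J = -6 + 2*√838 (J = -6 + 2*√(900 - 62) = -6 + 2*√838 ≈ 51.896)
u(C) = (-6 + C + 2*√838)/(15 + C) (u(C) = (C + (-6 + 2*√838))/(C + 15) = (-6 + C + 2*√838)/(15 + C))
u(D) + 3698291 = (-6 - 471 + 2*√838)/(15 - 471) + 3698291 = (-477 + 2*√838)/(-456) + 3698291 = -(-477 + 2*√838)/456 + 3698291 = (159/152 - √838/228) + 3698291 = 562140391/152 - √838/228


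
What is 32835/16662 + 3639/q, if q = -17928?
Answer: 29335159/16595352 ≈ 1.7677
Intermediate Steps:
32835/16662 + 3639/q = 32835/16662 + 3639/(-17928) = 32835*(1/16662) + 3639*(-1/17928) = 10945/5554 - 1213/5976 = 29335159/16595352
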